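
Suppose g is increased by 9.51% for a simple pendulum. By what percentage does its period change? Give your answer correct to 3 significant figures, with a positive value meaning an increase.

-4.44%

T ∝ 1/√g, so T'/T = 1/√(1.095) = 0.9556.
Percentage change in T = (0.9556 − 1) × 100% = -4.44%.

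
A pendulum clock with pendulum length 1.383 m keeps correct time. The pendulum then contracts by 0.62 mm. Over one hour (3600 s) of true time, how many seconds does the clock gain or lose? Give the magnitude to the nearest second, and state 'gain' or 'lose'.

T ∝ √L, so T'/T = √(1.38238/1.383) = 0.999776.
In 3600 s of true time the clock registers 3600/0.999776 = 3600.8 s, so it gains 1 s.

gain 1 s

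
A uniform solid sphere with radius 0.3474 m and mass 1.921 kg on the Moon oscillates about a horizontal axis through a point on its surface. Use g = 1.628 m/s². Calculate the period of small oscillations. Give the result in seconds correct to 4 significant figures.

I_cm = (2/5)mr² = 0.092736 kg·m². The pivot is at distance d = 0.3474 m from the centre of mass.
By the parallel-axis theorem, I = I_cm + md² = 0.092736 + 0.23184 = 0.32457 kg·m².
T = 2π√(I/(mgd)) = 2π√(0.32457/(1.921 × 1.628 × 0.3474)) = 3.434 s.

3.434 s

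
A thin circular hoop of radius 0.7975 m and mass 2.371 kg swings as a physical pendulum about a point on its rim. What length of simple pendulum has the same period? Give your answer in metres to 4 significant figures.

The equivalent simple-pendulum length is L_eq = I/(md), where I is about the pivot and d = 0.79750 m.
I_cm = mR² = 1.5080 kg·m², so I = I_cm + md² = 1.5080 + 1.5080 = 3.0159 kg·m².
L_eq = 3.0159/(2.371 × 0.79750) = 1.595 m.

1.595 m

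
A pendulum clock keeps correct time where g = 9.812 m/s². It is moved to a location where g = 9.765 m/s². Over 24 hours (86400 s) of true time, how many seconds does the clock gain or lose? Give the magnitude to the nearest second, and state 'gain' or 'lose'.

lose 207 s

The clock's period scales as T ∝ 1/√g, so T'/T = √(9.812/9.765) = 1.00240.
In 86400 s of true time the clock registers 86400/1.00240 = 86192.8 s, so it loses 207 s.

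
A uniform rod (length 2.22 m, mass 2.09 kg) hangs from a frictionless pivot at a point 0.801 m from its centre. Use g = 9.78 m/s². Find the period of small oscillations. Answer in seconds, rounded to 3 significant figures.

For a physical pendulum T = 2π√(I/(mgd)), with d = 0.8010 m from pivot to centre of mass.
I_cm = mL²/12 = 2.09 × 2.22²/12 = 0.8584 kg·m²; I = I_cm + md² = 0.8584 + 2.09 × 0.8010² = 2.199 kg·m².
T = 2π√(2.199/(2.09 × 9.78 × 0.8010)) = 2.30 s.

2.30 s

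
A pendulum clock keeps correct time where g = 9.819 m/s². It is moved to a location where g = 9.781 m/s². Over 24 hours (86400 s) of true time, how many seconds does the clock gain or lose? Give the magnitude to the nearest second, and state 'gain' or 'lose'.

lose 167 s

The clock's period scales as T ∝ 1/√g, so T'/T = √(9.819/9.781) = 1.00194.
In 86400 s of true time the clock registers 86400/1.00194 = 86232.7 s, so it loses 167 s.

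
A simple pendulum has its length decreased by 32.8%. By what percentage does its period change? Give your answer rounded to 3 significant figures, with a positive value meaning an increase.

-18.0%

T ∝ √L, so T'/T = √(0.6720) = 0.8198.
Percentage change in T = (0.8198 − 1) × 100% = -18.0%.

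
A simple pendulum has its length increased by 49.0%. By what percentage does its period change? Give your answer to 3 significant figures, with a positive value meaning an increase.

22.1%

T ∝ √L, so T'/T = √(1.490) = 1.221.
Percentage change in T = (1.221 − 1) × 100% = 22.1%.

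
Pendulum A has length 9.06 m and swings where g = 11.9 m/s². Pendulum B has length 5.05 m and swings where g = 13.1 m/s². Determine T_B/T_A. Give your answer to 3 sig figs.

T = 2π√(L/g), so T_B/T_A = √((L_B/g_B)/(L_A/g_A)) = √((5.05/13.1)/(9.06/11.9)) = 0.712.

0.712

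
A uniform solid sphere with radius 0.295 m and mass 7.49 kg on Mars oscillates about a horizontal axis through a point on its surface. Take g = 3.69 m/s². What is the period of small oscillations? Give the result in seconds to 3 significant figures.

I_cm = (2/5)mr² = 0.2607 kg·m². The pivot is at distance d = 0.295 m from the centre of mass.
By the parallel-axis theorem, I = I_cm + md² = 0.2607 + 0.6518 = 0.9125 kg·m².
T = 2π√(I/(mgd)) = 2π√(0.9125/(7.49 × 3.69 × 0.295)) = 2.10 s.

2.10 s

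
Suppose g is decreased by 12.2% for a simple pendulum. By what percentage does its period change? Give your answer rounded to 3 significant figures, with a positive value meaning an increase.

6.72%

T ∝ 1/√g, so T'/T = 1/√(0.8780) = 1.067.
Percentage change in T = (1.067 − 1) × 100% = 6.72%.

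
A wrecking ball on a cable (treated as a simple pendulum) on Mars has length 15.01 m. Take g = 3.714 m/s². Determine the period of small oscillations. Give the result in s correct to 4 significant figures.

12.63 s

T = 2π√(L/g) = 2π√(15.01/3.714) = 2π × 2.0103 = 12.63 s.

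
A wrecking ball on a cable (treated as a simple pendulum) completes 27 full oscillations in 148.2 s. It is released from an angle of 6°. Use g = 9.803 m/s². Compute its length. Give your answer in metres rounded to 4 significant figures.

T = 148.2/27 = 5.4889 s.
From T = 2π√(L/g), L = gT²/(4π²) = 9.803 × 5.4889²/(4π²) = 7.481 m.

7.481 m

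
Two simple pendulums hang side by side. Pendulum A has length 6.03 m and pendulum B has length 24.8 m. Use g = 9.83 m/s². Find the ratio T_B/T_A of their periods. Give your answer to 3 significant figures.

T ∝ √L, so T_B/T_A = √(L_B/L_A) = √(24.8/6.03) = 2.03.

2.03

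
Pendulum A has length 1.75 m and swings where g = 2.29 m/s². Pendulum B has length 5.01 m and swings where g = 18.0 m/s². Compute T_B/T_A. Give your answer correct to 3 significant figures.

0.604

T = 2π√(L/g), so T_B/T_A = √((L_B/g_B)/(L_A/g_A)) = √((5.01/18.0)/(1.75/2.29)) = 0.604.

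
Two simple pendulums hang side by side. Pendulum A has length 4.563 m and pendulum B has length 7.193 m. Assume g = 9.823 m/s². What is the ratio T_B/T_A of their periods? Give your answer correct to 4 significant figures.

T ∝ √L, so T_B/T_A = √(L_B/L_A) = √(7.193/4.563) = 1.256.

1.256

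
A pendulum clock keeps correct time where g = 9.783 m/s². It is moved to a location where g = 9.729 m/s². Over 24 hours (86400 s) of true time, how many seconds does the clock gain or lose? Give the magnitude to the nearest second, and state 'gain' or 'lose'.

lose 239 s

The clock's period scales as T ∝ 1/√g, so T'/T = √(9.783/9.729) = 1.00277.
In 86400 s of true time the clock registers 86400/1.00277 = 86161.2 s, so it loses 239 s.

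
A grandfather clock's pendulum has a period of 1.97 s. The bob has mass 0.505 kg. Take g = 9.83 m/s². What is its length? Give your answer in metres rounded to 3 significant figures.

0.966 m

From T = 2π√(L/g), L = gT²/(4π²) = 9.83 × 1.970²/(4π²) = 0.966 m.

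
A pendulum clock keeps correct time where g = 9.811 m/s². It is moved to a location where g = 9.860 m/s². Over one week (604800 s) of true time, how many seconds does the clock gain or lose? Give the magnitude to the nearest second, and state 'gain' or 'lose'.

The clock's period scales as T ∝ 1/√g, so T'/T = √(9.811/9.860) = 0.997512.
In 604800 s of true time the clock registers 604800/0.997512 = 606308.4 s, so it gains 1508 s.

gain 1508 s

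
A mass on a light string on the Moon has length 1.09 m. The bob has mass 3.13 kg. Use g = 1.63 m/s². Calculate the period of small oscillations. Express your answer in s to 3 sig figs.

5.14 s

T = 2π√(L/g) = 2π√(1.09/1.63) = 2π × 0.8177 = 5.14 s.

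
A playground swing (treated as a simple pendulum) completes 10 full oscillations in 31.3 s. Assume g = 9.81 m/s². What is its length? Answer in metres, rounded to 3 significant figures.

T = 31.3/10 = 3.130 s.
From T = 2π√(L/g), L = gT²/(4π²) = 9.81 × 3.130²/(4π²) = 2.43 m.

2.43 m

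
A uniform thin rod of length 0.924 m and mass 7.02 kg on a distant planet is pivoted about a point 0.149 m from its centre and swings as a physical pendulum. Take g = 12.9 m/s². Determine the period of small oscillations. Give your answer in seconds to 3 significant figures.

For a physical pendulum T = 2π√(I/(mgd)), with d = 0.1490 m from pivot to centre of mass.
I_cm = mL²/12 = 7.02 × 0.924²/12 = 0.4995 kg·m²; I = I_cm + md² = 0.4995 + 7.02 × 0.1490² = 0.6553 kg·m².
T = 2π√(0.6553/(7.02 × 12.9 × 0.1490)) = 1.38 s.

1.38 s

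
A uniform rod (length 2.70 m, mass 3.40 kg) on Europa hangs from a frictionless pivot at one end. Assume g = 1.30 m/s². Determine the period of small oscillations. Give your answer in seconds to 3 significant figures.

For a physical pendulum T = 2π√(I/(mgd)), with d = 1.350 m from pivot to centre of mass.
I_cm = mL²/12 = 3.40 × 2.70²/12 = 2.066 kg·m²; I = I_cm + md² = 2.066 + 3.40 × 1.350² = 8.262 kg·m².
T = 2π√(8.262/(3.40 × 1.30 × 1.350)) = 7.39 s.

7.39 s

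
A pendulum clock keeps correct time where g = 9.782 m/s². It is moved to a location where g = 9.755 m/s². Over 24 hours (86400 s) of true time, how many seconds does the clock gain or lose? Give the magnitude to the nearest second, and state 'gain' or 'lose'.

The clock's period scales as T ∝ 1/√g, so T'/T = √(9.782/9.755) = 1.00138.
In 86400 s of true time the clock registers 86400/1.00138 = 86280.7 s, so it loses 119 s.

lose 119 s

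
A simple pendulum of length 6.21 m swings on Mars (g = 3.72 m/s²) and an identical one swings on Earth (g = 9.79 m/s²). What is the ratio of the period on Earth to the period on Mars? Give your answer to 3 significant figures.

T ∝ 1/√g, so T₂/T₁ = √(g₁/g₂) = √(3.72/9.79) = 0.616.

0.616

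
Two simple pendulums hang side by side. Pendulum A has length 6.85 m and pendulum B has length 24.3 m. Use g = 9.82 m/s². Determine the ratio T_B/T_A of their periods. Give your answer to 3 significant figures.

T ∝ √L, so T_B/T_A = √(L_B/L_A) = √(24.3/6.85) = 1.88.

1.88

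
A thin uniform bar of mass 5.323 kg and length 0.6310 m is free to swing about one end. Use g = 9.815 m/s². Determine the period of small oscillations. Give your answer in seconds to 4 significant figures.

1.301 s

For a physical pendulum T = 2π√(I/(mgd)), with d = 0.31550 m from pivot to centre of mass.
I_cm = mL²/12 = 5.323 × 0.6310²/12 = 0.17662 kg·m²; I = I_cm + md² = 0.17662 + 5.323 × 0.31550² = 0.70647 kg·m².
T = 2π√(0.70647/(5.323 × 9.815 × 0.31550)) = 1.301 s.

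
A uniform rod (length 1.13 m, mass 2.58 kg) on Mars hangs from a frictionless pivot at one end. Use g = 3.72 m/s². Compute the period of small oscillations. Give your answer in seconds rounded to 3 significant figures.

For a physical pendulum T = 2π√(I/(mgd)), with d = 0.5650 m from pivot to centre of mass.
I_cm = mL²/12 = 2.58 × 1.13²/12 = 0.2745 kg·m²; I = I_cm + md² = 0.2745 + 2.58 × 0.5650² = 1.098 kg·m².
T = 2π√(1.098/(2.58 × 3.72 × 0.5650)) = 2.83 s.

2.83 s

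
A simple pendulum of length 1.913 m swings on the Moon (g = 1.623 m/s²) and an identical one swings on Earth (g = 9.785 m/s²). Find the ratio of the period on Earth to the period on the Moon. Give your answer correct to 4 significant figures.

T ∝ 1/√g, so T₂/T₁ = √(g₁/g₂) = √(1.623/9.785) = 0.4073.

0.4073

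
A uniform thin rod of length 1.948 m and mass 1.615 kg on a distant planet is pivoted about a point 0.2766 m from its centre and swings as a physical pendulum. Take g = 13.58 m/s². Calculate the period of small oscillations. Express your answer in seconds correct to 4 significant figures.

2.032 s

For a physical pendulum T = 2π√(I/(mgd)), with d = 0.27660 m from pivot to centre of mass.
I_cm = mL²/12 = 1.615 × 1.948²/12 = 0.51070 kg·m²; I = I_cm + md² = 0.51070 + 1.615 × 0.27660² = 0.63426 kg·m².
T = 2π√(0.63426/(1.615 × 13.58 × 0.27660)) = 2.032 s.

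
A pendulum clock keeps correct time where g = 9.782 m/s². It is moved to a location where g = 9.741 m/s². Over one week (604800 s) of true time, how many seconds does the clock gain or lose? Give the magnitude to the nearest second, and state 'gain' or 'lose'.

lose 1269 s

The clock's period scales as T ∝ 1/√g, so T'/T = √(9.782/9.741) = 1.00210.
In 604800 s of true time the clock registers 604800/1.00210 = 603531.2 s, so it loses 1269 s.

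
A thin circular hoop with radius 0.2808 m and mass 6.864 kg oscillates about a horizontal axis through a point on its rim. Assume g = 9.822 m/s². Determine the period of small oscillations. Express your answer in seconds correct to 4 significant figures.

1.502 s

I_cm = mr² = 0.54122 kg·m². The pivot is at distance d = 0.2808 m from the centre of mass.
By the parallel-axis theorem, I = I_cm + md² = 0.54122 + 0.54122 = 1.0824 kg·m².
T = 2π√(I/(mgd)) = 2π√(1.0824/(6.864 × 9.822 × 0.2808)) = 1.502 s.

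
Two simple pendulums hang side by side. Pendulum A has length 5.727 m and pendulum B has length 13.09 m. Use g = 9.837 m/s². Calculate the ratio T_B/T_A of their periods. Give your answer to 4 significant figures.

T ∝ √L, so T_B/T_A = √(L_B/L_A) = √(13.09/5.727) = 1.512.

1.512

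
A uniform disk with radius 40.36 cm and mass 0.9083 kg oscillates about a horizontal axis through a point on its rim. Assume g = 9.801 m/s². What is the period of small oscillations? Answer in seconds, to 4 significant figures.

1.562 s

I_cm = ½mr² = 0.073978 kg·m². The pivot is at distance d = 0.4036 m from the centre of mass.
By the parallel-axis theorem, I = I_cm + md² = 0.073978 + 0.14796 = 0.22193 kg·m².
T = 2π√(I/(mgd)) = 2π√(0.22193/(0.9083 × 9.801 × 0.4036)) = 1.562 s.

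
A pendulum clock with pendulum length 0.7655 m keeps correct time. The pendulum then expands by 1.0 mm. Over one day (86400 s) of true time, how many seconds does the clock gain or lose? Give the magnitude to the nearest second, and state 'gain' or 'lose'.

T ∝ √L, so T'/T = √(0.76650/0.7655) = 1.00065.
In 86400 s of true time the clock registers 86400/1.00065 = 86343.6 s, so it loses 56 s.

lose 56 s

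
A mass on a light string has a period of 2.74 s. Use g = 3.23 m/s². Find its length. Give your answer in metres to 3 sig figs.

0.614 m

From T = 2π√(L/g), L = gT²/(4π²) = 3.23 × 2.740²/(4π²) = 0.614 m.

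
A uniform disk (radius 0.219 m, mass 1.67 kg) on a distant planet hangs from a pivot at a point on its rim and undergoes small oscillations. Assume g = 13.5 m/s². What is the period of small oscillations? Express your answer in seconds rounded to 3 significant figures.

I_cm = ½mr² = 0.04005 kg·m². The pivot is at distance d = 0.219 m from the centre of mass.
By the parallel-axis theorem, I = I_cm + md² = 0.04005 + 0.08009 = 0.1201 kg·m².
T = 2π√(I/(mgd)) = 2π√(0.1201/(1.67 × 13.5 × 0.219)) = 0.980 s.

0.980 s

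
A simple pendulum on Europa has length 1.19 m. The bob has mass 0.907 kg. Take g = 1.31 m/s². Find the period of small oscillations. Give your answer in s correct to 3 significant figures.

T = 2π√(L/g) = 2π√(1.19/1.31) = 2π × 0.9531 = 5.99 s.

5.99 s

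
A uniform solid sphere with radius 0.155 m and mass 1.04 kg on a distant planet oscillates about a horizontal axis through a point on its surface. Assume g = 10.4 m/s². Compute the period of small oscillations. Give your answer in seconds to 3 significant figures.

0.908 s

I_cm = (2/5)mr² = 0.009994 kg·m². The pivot is at distance d = 0.155 m from the centre of mass.
By the parallel-axis theorem, I = I_cm + md² = 0.009994 + 0.02499 = 0.03498 kg·m².
T = 2π√(I/(mgd)) = 2π√(0.03498/(1.04 × 10.4 × 0.155)) = 0.908 s.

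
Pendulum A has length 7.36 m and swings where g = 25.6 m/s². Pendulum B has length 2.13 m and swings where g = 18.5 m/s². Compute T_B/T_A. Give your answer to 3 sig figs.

0.633

T = 2π√(L/g), so T_B/T_A = √((L_B/g_B)/(L_A/g_A)) = √((2.13/18.5)/(7.36/25.6)) = 0.633.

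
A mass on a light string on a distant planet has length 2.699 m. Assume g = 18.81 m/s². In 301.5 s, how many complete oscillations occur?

T = 2π√(L/g) = 2π√(2.699/18.81) = 2.3801 s.
Number of complete oscillations = ⌊301.5/2.3801⌋ = ⌊126.68⌋ = 126.

126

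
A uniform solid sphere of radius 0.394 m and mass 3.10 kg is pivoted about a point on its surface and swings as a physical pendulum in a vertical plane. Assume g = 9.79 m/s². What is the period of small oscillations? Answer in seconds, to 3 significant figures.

1.49 s

I_cm = (2/5)mr² = 0.1925 kg·m². The pivot is at distance d = 0.394 m from the centre of mass.
By the parallel-axis theorem, I = I_cm + md² = 0.1925 + 0.4812 = 0.6737 kg·m².
T = 2π√(I/(mgd)) = 2π√(0.6737/(3.10 × 9.79 × 0.394)) = 1.49 s.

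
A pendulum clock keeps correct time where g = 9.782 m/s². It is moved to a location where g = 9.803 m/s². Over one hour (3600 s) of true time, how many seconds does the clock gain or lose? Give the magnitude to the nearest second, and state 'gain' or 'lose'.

The clock's period scales as T ∝ 1/√g, so T'/T = √(9.782/9.803) = 0.998928.
In 3600 s of true time the clock registers 3600/0.998928 = 3603.9 s, so it gains 4 s.

gain 4 s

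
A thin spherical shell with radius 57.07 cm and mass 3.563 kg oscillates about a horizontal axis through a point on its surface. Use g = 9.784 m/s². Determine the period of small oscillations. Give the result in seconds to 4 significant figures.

1.959 s

I_cm = (2/3)mr² = 0.77364 kg·m². The pivot is at distance d = 0.5707 m from the centre of mass.
By the parallel-axis theorem, I = I_cm + md² = 0.77364 + 1.1605 = 1.9341 kg·m².
T = 2π√(I/(mgd)) = 2π√(1.9341/(3.563 × 9.784 × 0.5707)) = 1.959 s.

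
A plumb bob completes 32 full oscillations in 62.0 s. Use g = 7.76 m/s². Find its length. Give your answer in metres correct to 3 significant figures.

T = 62.0/32 = 1.938 s.
From T = 2π√(L/g), L = gT²/(4π²) = 7.76 × 1.938²/(4π²) = 0.738 m.

0.738 m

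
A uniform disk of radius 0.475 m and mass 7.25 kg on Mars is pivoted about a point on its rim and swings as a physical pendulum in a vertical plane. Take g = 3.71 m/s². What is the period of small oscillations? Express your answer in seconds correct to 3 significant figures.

I_cm = ½mr² = 0.8179 kg·m². The pivot is at distance d = 0.475 m from the centre of mass.
By the parallel-axis theorem, I = I_cm + md² = 0.8179 + 1.636 = 2.454 kg·m².
T = 2π√(I/(mgd)) = 2π√(2.454/(7.25 × 3.71 × 0.475)) = 2.75 s.

2.75 s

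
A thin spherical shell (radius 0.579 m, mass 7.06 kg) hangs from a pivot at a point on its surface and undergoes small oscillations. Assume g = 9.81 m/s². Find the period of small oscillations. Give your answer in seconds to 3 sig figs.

1.97 s

I_cm = (2/3)mr² = 1.578 kg·m². The pivot is at distance d = 0.579 m from the centre of mass.
By the parallel-axis theorem, I = I_cm + md² = 1.578 + 2.367 = 3.945 kg·m².
T = 2π√(I/(mgd)) = 2π√(3.945/(7.06 × 9.81 × 0.579)) = 1.97 s.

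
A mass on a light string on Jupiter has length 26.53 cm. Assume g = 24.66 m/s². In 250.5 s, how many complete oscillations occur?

384

T = 2π√(L/g) = 2π√(0.2653/24.66) = 0.65171 s.
Number of complete oscillations = ⌊250.5/0.65171⌋ = ⌊384.38⌋ = 384.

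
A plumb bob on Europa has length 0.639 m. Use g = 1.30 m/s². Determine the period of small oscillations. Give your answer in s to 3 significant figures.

4.41 s

T = 2π√(L/g) = 2π√(0.639/1.30) = 2π × 0.7011 = 4.41 s.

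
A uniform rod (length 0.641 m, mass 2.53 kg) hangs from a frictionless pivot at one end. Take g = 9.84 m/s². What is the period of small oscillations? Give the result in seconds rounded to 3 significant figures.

1.31 s

For a physical pendulum T = 2π√(I/(mgd)), with d = 0.3205 m from pivot to centre of mass.
I_cm = mL²/12 = 2.53 × 0.641²/12 = 0.08663 kg·m²; I = I_cm + md² = 0.08663 + 2.53 × 0.3205² = 0.3465 kg·m².
T = 2π√(0.3465/(2.53 × 9.84 × 0.3205)) = 1.31 s.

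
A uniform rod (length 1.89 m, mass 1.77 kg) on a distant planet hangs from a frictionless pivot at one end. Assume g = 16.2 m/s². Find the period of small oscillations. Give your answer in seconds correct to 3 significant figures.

For a physical pendulum T = 2π√(I/(mgd)), with d = 0.9450 m from pivot to centre of mass.
I_cm = mL²/12 = 1.77 × 1.89²/12 = 0.5269 kg·m²; I = I_cm + md² = 0.5269 + 1.77 × 0.9450² = 2.108 kg·m².
T = 2π√(2.108/(1.77 × 16.2 × 0.9450)) = 1.75 s.

1.75 s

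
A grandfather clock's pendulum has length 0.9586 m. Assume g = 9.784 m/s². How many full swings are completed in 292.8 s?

T = 2π√(L/g) = 2π√(0.9586/9.784) = 1.9667 s.
Number of complete oscillations = ⌊292.8/1.9667⌋ = ⌊148.88⌋ = 148.

148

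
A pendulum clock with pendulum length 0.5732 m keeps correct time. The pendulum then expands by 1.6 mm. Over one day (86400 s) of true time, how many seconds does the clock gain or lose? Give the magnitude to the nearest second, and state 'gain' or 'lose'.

lose 120 s

T ∝ √L, so T'/T = √(0.57480/0.5732) = 1.00139.
In 86400 s of true time the clock registers 86400/1.00139 = 86279.7 s, so it loses 120 s.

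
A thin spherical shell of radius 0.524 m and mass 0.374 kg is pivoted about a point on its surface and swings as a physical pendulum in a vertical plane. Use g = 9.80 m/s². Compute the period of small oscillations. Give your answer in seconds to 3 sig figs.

1.88 s

I_cm = (2/3)mr² = 0.06846 kg·m². The pivot is at distance d = 0.524 m from the centre of mass.
By the parallel-axis theorem, I = I_cm + md² = 0.06846 + 0.1027 = 0.1712 kg·m².
T = 2π√(I/(mgd)) = 2π√(0.1712/(0.374 × 9.80 × 0.524)) = 1.88 s.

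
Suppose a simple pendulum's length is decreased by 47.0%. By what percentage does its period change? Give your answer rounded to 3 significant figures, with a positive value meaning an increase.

T ∝ √L, so T'/T = √(0.5300) = 0.7280.
Percentage change in T = (0.7280 − 1) × 100% = -27.2%.

-27.2%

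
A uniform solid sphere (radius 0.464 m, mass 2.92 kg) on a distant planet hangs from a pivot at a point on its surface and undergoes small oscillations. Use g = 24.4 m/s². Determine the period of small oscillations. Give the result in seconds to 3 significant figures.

1.03 s

I_cm = (2/5)mr² = 0.2515 kg·m². The pivot is at distance d = 0.464 m from the centre of mass.
By the parallel-axis theorem, I = I_cm + md² = 0.2515 + 0.6287 = 0.8801 kg·m².
T = 2π√(I/(mgd)) = 2π√(0.8801/(2.92 × 24.4 × 0.464)) = 1.03 s.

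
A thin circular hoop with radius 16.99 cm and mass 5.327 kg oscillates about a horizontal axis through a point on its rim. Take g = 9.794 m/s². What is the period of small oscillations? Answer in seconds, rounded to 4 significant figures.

1.170 s

I_cm = mr² = 0.15377 kg·m². The pivot is at distance d = 0.1699 m from the centre of mass.
By the parallel-axis theorem, I = I_cm + md² = 0.15377 + 0.15377 = 0.30754 kg·m².
T = 2π√(I/(mgd)) = 2π√(0.30754/(5.327 × 9.794 × 0.1699)) = 1.170 s.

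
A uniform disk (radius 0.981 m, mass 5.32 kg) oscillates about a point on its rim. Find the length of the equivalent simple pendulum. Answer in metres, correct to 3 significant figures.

1.47 m

The equivalent simple-pendulum length is L_eq = I/(md), where I is about the pivot and d = 0.9810 m.
I_cm = ½mR² = 2.560 kg·m², so I = I_cm + md² = 2.560 + 5.120 = 7.680 kg·m².
L_eq = 7.680/(5.32 × 0.9810) = 1.47 m.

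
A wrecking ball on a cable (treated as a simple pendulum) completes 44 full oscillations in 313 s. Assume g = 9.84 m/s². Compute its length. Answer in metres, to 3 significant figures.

T = 313/44 = 7.114 s.
From T = 2π√(L/g), L = gT²/(4π²) = 9.84 × 7.114²/(4π²) = 12.6 m.

12.6 m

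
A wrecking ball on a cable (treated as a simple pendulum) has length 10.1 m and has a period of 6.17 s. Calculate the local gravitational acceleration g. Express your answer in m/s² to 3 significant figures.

10.5 m/s²

From T = 2π√(L/g), g = 4π²L/T² = 4π² × 10.1/6.170² = 10.5 m/s².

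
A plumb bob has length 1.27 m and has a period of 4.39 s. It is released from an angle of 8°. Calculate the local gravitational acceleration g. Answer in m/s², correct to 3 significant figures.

From T = 2π√(L/g), g = 4π²L/T² = 4π² × 1.27/4.390² = 2.60 m/s².

2.60 m/s²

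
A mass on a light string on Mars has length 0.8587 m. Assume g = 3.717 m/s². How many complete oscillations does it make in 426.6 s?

T = 2π√(L/g) = 2π√(0.8587/3.717) = 3.0200 s.
Number of complete oscillations = ⌊426.6/3.0200⌋ = ⌊141.26⌋ = 141.

141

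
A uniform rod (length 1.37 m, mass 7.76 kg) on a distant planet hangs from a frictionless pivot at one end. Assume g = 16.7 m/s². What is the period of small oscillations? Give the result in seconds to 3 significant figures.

For a physical pendulum T = 2π√(I/(mgd)), with d = 0.6850 m from pivot to centre of mass.
I_cm = mL²/12 = 7.76 × 1.37²/12 = 1.214 kg·m²; I = I_cm + md² = 1.214 + 7.76 × 0.6850² = 4.855 kg·m².
T = 2π√(4.855/(7.76 × 16.7 × 0.6850)) = 1.47 s.

1.47 s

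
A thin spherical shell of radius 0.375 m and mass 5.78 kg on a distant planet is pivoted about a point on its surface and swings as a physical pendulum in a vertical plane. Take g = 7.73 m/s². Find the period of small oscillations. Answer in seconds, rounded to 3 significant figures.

1.79 s

I_cm = (2/3)mr² = 0.5419 kg·m². The pivot is at distance d = 0.375 m from the centre of mass.
By the parallel-axis theorem, I = I_cm + md² = 0.5419 + 0.8128 = 1.355 kg·m².
T = 2π√(I/(mgd)) = 2π√(1.355/(5.78 × 7.73 × 0.375)) = 1.79 s.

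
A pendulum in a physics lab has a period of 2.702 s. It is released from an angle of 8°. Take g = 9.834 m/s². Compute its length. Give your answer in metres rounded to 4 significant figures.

1.819 m

From T = 2π√(L/g), L = gT²/(4π²) = 9.834 × 2.7020²/(4π²) = 1.819 m.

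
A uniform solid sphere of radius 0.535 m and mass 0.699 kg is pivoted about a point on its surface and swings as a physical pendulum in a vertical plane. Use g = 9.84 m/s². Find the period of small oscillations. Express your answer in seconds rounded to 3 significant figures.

I_cm = (2/5)mr² = 0.08003 kg·m². The pivot is at distance d = 0.535 m from the centre of mass.
By the parallel-axis theorem, I = I_cm + md² = 0.08003 + 0.2001 = 0.2801 kg·m².
T = 2π√(I/(mgd)) = 2π√(0.2801/(0.699 × 9.84 × 0.535)) = 1.73 s.

1.73 s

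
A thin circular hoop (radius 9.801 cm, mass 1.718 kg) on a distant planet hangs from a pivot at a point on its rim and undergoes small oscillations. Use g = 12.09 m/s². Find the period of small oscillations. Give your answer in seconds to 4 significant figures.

0.8000 s

I_cm = mr² = 0.016503 kg·m². The pivot is at distance d = 0.09801 m from the centre of mass.
By the parallel-axis theorem, I = I_cm + md² = 0.016503 + 0.016503 = 0.033006 kg·m².
T = 2π√(I/(mgd)) = 2π√(0.033006/(1.718 × 12.09 × 0.09801)) = 0.8000 s.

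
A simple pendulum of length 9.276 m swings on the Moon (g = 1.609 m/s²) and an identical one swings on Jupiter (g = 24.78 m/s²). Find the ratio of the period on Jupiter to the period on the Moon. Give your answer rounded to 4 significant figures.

0.2548

T ∝ 1/√g, so T₂/T₁ = √(g₁/g₂) = √(1.609/24.78) = 0.2548.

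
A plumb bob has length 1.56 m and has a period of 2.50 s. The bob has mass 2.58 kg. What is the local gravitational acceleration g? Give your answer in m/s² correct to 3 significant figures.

From T = 2π√(L/g), g = 4π²L/T² = 4π² × 1.56/2.500² = 9.85 m/s².

9.85 m/s²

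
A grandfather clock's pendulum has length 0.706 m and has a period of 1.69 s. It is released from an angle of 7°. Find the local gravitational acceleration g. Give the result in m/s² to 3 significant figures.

From T = 2π√(L/g), g = 4π²L/T² = 4π² × 0.706/1.690² = 9.76 m/s².

9.76 m/s²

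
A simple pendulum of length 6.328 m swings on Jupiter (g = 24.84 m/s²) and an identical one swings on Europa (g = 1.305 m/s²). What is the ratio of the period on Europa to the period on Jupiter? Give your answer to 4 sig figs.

T ∝ 1/√g, so T₂/T₁ = √(g₁/g₂) = √(24.84/1.305) = 4.363.

4.363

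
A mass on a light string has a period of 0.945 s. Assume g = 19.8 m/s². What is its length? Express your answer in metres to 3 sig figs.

From T = 2π√(L/g), L = gT²/(4π²) = 19.8 × 0.9450²/(4π²) = 0.448 m.

0.448 m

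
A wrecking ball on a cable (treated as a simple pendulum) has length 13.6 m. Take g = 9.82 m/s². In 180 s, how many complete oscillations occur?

T = 2π√(L/g) = 2π√(13.6/9.82) = 7.394 s.
Number of complete oscillations = ⌊180/7.394⌋ = ⌊24.34⌋ = 24.

24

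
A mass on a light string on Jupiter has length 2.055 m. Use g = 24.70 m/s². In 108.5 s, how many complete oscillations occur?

59

T = 2π√(L/g) = 2π√(2.055/24.70) = 1.8123 s.
Number of complete oscillations = ⌊108.5/1.8123⌋ = ⌊59.868⌋ = 59.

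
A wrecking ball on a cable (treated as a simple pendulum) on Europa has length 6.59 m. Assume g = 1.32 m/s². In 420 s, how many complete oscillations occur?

T = 2π√(L/g) = 2π√(6.59/1.32) = 14.04 s.
Number of complete oscillations = ⌊420/14.04⌋ = ⌊29.92⌋ = 29.

29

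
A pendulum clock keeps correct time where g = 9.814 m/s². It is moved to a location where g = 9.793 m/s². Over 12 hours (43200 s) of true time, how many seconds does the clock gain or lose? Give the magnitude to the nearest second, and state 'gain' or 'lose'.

The clock's period scales as T ∝ 1/√g, so T'/T = √(9.814/9.793) = 1.00107.
In 43200 s of true time the clock registers 43200/1.00107 = 43153.8 s, so it loses 46 s.

lose 46 s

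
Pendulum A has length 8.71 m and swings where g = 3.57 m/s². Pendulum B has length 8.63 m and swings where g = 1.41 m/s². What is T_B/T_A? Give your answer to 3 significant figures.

T = 2π√(L/g), so T_B/T_A = √((L_B/g_B)/(L_A/g_A)) = √((8.63/1.41)/(8.71/3.57)) = 1.58.

1.58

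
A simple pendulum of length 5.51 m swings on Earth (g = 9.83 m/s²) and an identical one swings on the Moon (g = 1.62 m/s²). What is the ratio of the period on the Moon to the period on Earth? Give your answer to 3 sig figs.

2.46

T ∝ 1/√g, so T₂/T₁ = √(g₁/g₂) = √(9.83/1.62) = 2.46.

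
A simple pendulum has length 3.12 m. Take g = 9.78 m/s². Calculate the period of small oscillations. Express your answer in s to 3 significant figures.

T = 2π√(L/g) = 2π√(3.12/9.78) = 2π × 0.5648 = 3.55 s.

3.55 s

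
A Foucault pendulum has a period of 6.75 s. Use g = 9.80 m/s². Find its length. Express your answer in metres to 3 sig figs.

From T = 2π√(L/g), L = gT²/(4π²) = 9.80 × 6.750²/(4π²) = 11.3 m.

11.3 m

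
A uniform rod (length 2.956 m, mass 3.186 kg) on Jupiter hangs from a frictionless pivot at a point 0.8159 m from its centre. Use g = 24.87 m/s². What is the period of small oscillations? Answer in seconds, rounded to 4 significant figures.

1.647 s

For a physical pendulum T = 2π√(I/(mgd)), with d = 0.81590 m from pivot to centre of mass.
I_cm = mL²/12 = 3.186 × 2.956²/12 = 2.3199 kg·m²; I = I_cm + md² = 2.3199 + 3.186 × 0.81590² = 4.4408 kg·m².
T = 2π√(4.4408/(3.186 × 24.87 × 0.81590)) = 1.647 s.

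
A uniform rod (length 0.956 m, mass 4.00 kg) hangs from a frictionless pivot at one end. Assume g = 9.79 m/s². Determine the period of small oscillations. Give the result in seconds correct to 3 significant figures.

1.60 s

For a physical pendulum T = 2π√(I/(mgd)), with d = 0.4780 m from pivot to centre of mass.
I_cm = mL²/12 = 4.00 × 0.956²/12 = 0.3046 kg·m²; I = I_cm + md² = 0.3046 + 4.00 × 0.4780² = 1.219 kg·m².
T = 2π√(1.219/(4.00 × 9.79 × 0.4780)) = 1.60 s.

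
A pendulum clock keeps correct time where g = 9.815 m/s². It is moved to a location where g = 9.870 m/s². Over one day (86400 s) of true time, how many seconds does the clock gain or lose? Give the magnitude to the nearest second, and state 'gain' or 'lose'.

gain 242 s

The clock's period scales as T ∝ 1/√g, so T'/T = √(9.815/9.870) = 0.997210.
In 86400 s of true time the clock registers 86400/0.997210 = 86641.7 s, so it gains 242 s.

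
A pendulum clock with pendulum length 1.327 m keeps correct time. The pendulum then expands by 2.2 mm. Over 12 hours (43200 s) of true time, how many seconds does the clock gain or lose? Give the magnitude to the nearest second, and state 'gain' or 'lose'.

lose 36 s

T ∝ √L, so T'/T = √(1.32920/1.327) = 1.00083.
In 43200 s of true time the clock registers 43200/1.00083 = 43164.2 s, so it loses 36 s.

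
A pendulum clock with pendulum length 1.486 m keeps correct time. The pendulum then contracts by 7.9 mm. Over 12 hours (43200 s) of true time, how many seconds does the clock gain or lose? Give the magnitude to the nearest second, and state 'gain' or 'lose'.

T ∝ √L, so T'/T = √(1.47810/1.486) = 0.997338.
In 43200 s of true time the clock registers 43200/0.997338 = 43315.3 s, so it gains 115 s.

gain 115 s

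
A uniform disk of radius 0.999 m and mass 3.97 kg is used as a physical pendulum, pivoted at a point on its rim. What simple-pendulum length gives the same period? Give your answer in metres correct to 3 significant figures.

The equivalent simple-pendulum length is L_eq = I/(md), where I is about the pivot and d = 0.9990 m.
I_cm = ½mR² = 1.981 kg·m², so I = I_cm + md² = 1.981 + 3.962 = 5.943 kg·m².
L_eq = 5.943/(3.97 × 0.9990) = 1.50 m.

1.50 m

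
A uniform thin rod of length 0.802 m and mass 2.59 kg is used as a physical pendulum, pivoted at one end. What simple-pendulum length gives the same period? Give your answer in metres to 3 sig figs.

0.535 m

The equivalent simple-pendulum length is L_eq = I/(md), where I is about the pivot and d = 0.4010 m.
I_cm = (1/12)mL² = 0.1388 kg·m², so I = I_cm + md² = 0.1388 + 0.4165 = 0.5553 kg·m².
L_eq = 0.5553/(2.59 × 0.4010) = 0.535 m.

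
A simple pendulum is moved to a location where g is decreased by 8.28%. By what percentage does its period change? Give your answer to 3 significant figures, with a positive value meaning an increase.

T ∝ 1/√g, so T'/T = 1/√(0.9172) = 1.044.
Percentage change in T = (1.044 − 1) × 100% = 4.42%.

4.42%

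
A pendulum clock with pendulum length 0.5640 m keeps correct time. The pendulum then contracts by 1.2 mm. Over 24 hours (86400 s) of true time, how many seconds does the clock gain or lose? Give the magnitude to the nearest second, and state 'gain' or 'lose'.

T ∝ √L, so T'/T = √(0.56280/0.5640) = 0.998936.
In 86400 s of true time the clock registers 86400/0.998936 = 86492.1 s, so it gains 92 s.

gain 92 s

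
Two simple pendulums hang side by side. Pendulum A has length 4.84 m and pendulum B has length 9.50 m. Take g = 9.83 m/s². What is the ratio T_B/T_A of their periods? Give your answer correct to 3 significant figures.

T ∝ √L, so T_B/T_A = √(L_B/L_A) = √(9.50/4.84) = 1.40.

1.40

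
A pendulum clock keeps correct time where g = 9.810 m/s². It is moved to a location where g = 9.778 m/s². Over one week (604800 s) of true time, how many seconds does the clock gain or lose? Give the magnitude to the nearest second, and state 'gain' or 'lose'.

lose 987 s

The clock's period scales as T ∝ 1/√g, so T'/T = √(9.810/9.778) = 1.00163.
In 604800 s of true time the clock registers 604800/1.00163 = 603812.8 s, so it loses 987 s.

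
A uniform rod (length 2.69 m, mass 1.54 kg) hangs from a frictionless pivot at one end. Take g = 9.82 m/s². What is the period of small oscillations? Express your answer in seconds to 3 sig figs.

2.69 s

For a physical pendulum T = 2π√(I/(mgd)), with d = 1.345 m from pivot to centre of mass.
I_cm = mL²/12 = 1.54 × 2.69²/12 = 0.9286 kg·m²; I = I_cm + md² = 0.9286 + 1.54 × 1.345² = 3.715 kg·m².
T = 2π√(3.715/(1.54 × 9.82 × 1.345)) = 2.69 s.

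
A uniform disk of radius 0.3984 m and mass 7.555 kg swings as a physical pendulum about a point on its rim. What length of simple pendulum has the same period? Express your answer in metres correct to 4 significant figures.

The equivalent simple-pendulum length is L_eq = I/(md), where I is about the pivot and d = 0.39840 m.
I_cm = ½mR² = 0.59957 kg·m², so I = I_cm + md² = 0.59957 + 1.1991 = 1.7987 kg·m².
L_eq = 1.7987/(7.555 × 0.39840) = 0.5976 m.

0.5976 m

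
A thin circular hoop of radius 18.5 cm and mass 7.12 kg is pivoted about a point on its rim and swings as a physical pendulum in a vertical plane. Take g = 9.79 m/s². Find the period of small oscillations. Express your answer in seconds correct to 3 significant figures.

I_cm = mr² = 0.2437 kg·m². The pivot is at distance d = 0.185 m from the centre of mass.
By the parallel-axis theorem, I = I_cm + md² = 0.2437 + 0.2437 = 0.4874 kg·m².
T = 2π√(I/(mgd)) = 2π√(0.4874/(7.12 × 9.79 × 0.185)) = 1.22 s.

1.22 s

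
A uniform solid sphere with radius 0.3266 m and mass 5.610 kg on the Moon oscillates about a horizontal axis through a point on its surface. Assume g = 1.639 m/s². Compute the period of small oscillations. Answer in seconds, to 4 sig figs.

I_cm = (2/5)mr² = 0.23936 kg·m². The pivot is at distance d = 0.3266 m from the centre of mass.
By the parallel-axis theorem, I = I_cm + md² = 0.23936 + 0.59841 = 0.83777 kg·m².
T = 2π√(I/(mgd)) = 2π√(0.83777/(5.610 × 1.639 × 0.3266)) = 3.319 s.

3.319 s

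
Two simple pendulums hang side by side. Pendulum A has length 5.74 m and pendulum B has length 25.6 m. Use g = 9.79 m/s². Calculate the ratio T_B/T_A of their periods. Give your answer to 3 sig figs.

T ∝ √L, so T_B/T_A = √(L_B/L_A) = √(25.6/5.74) = 2.11.

2.11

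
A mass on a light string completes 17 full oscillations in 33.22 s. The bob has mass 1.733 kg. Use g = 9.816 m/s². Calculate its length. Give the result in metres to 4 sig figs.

T = 33.22/17 = 1.9541 s.
From T = 2π√(L/g), L = gT²/(4π²) = 9.816 × 1.9541²/(4π²) = 0.9495 m.

0.9495 m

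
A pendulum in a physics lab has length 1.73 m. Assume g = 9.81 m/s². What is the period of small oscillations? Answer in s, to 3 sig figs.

T = 2π√(L/g) = 2π√(1.73/9.81) = 2π × 0.4199 = 2.64 s.

2.64 s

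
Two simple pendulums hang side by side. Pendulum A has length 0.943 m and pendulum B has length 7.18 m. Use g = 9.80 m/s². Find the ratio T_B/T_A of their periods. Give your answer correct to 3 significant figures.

2.76

T ∝ √L, so T_B/T_A = √(L_B/L_A) = √(7.18/0.943) = 2.76.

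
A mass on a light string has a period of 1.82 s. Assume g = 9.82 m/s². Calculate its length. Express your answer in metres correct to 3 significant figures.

0.824 m

From T = 2π√(L/g), L = gT²/(4π²) = 9.82 × 1.820²/(4π²) = 0.824 m.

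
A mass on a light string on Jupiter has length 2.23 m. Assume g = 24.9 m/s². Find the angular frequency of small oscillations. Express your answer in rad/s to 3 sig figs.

3.34 rad/s

ω = √(g/L) = √(24.9/2.23) = 3.34 rad/s.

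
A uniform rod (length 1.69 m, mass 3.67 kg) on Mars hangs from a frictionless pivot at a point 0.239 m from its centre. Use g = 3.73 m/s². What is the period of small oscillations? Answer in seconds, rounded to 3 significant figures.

For a physical pendulum T = 2π√(I/(mgd)), with d = 0.2390 m from pivot to centre of mass.
I_cm = mL²/12 = 3.67 × 1.69²/12 = 0.8735 kg·m²; I = I_cm + md² = 0.8735 + 3.67 × 0.2390² = 1.083 kg·m².
T = 2π√(1.083/(3.67 × 3.73 × 0.2390)) = 3.62 s.

3.62 s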